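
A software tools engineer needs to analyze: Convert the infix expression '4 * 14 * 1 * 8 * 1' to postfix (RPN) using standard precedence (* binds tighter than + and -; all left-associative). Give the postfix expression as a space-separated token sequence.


Applying the shunting-yard algorithm:
  Operand 4 -> output
  Push '*' onto operator stack -> op-stack: [*]
  Operand 14 -> output
  See '*' (prec 2); top '*' (prec 2) >= it -> pop '*' to output
  Push '*' onto operator stack -> op-stack: [*]
  Operand 1 -> output
  See '*' (prec 2); top '*' (prec 2) >= it -> pop '*' to output
  Push '*' onto operator stack -> op-stack: [*]
  Operand 8 -> output
  See '*' (prec 2); top '*' (prec 2) >= it -> pop '*' to output
  Push '*' onto operator stack -> op-stack: [*]
  Operand 1 -> output
  End of input: pop '*' to output
Postfix result: 4 14 * 1 * 8 * 1 *

4 14 * 1 * 8 * 1 *


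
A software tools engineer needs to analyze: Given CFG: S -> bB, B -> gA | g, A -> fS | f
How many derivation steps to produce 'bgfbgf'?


Grammar: S -> bB, B -> gA | g, A -> fS | f
Deriving 'bgfbgf':
Step 1: S -> bB => bB
Step 2: B -> gA => bgA
Step 3: A -> fS => bgfS
Step 4: S -> bB => bgfbB
Step 5: B -> gA => bgfbgA
Step 6: A -> f => bgfbgf
Total derivation steps: 6

6


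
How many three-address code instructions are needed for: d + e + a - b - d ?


Expression: d + e + a - b - d
Generating three-address code (respecting * over +/- precedence):
  Instruction 1: t1 = d + e
  Instruction 2: t2 = t1 + a
  Instruction 3: t3 = t2 - b
  Instruction 4: t4 = t3 - d
Total instructions: 4

4


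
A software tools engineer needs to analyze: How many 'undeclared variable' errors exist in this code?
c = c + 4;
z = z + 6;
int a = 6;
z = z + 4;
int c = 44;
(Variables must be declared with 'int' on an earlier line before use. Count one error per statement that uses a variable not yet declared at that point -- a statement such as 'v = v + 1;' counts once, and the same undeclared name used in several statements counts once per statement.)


Scanning code line by line:
  Line 1: use 'c' -> ERROR (undeclared)
  Line 2: use 'z' -> ERROR (undeclared)
  Line 3: declare 'a' -> declared = ['a']
  Line 4: use 'z' -> ERROR (undeclared)
  Line 5: declare 'c' -> declared = ['a', 'c']
Total undeclared variable errors: 3

3


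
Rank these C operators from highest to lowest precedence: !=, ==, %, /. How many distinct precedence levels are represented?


Looking up precedence for each operator:
  != -> precedence 3
  == -> precedence 3
  % -> precedence 6
  / -> precedence 6
Sorted highest to lowest: %, /, !=, ==
Distinct precedence values: [6, 3]
Number of distinct levels: 2

2


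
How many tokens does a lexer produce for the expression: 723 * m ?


Scanning '723 * m'
Token 1: '723' -> integer_literal
Token 2: '*' -> operator
Token 3: 'm' -> identifier
Total tokens: 3

3


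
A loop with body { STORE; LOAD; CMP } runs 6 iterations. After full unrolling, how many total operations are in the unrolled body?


Loop body operations: STORE, LOAD, CMP (3 ops per iteration)
Unrolling 6 iterations:
  Iteration 1: STORE, LOAD, CMP (3 ops)
  Iteration 2: STORE, LOAD, CMP (3 ops)
  Iteration 3: STORE, LOAD, CMP (3 ops)
  Iteration 4: STORE, LOAD, CMP (3 ops)
  Iteration 5: STORE, LOAD, CMP (3 ops)
  Iteration 6: STORE, LOAD, CMP (3 ops)
Total: 6 iterations * 3 ops/iter = 18 operations

18


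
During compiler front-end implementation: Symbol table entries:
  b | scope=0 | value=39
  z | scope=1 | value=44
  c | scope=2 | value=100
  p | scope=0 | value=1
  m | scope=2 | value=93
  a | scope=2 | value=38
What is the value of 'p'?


Searching symbol table for 'p':
  b | scope=0 | value=39
  z | scope=1 | value=44
  c | scope=2 | value=100
  p | scope=0 | value=1 <- MATCH
  m | scope=2 | value=93
  a | scope=2 | value=38
Found 'p' at scope 0 with value 1

1


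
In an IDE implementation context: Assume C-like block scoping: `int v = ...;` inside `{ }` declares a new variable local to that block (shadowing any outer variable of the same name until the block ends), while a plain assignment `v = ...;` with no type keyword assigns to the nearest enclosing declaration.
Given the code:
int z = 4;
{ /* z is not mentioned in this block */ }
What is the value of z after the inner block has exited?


Analyzing scoping rules:
Outer scope: declares z = 4
Inner block: z is neither redeclared nor assigned -> unchanged
After the block -> 4
Result: 4

4


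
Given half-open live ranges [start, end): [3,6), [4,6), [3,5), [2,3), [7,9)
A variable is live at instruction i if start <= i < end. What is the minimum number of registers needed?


Live ranges:
  Var0: [3, 6)
  Var1: [4, 6)
  Var2: [3, 5)
  Var3: [2, 3)
  Var4: [7, 9)
Sweep-line events (position, delta, active):
  pos=2 start -> active=1
  pos=3 end -> active=0
  pos=3 start -> active=1
  pos=3 start -> active=2
  pos=4 start -> active=3
  pos=5 end -> active=2
  pos=6 end -> active=1
  pos=6 end -> active=0
  pos=7 start -> active=1
  pos=9 end -> active=0
Maximum simultaneous active: 3
Minimum registers needed: 3

3


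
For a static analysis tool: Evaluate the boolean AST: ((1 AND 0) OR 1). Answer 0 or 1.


Step 1: Evaluate inner node
  1 AND 0 = 0
Step 2: Evaluate root node
  0 OR 1 = 1

1


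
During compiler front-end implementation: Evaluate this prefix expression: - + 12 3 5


Parsing prefix expression: - + 12 3 5
Step 1: Innermost operation '+ 12 3'
  12 + 3 = 15
Step 2: Outer operation '- [15] 5'
  15 - 5 = 10

10


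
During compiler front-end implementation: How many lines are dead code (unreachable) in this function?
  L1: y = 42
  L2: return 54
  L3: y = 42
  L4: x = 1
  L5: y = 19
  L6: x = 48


Analyzing control flow:
  L1: reachable (before return)
  L2: reachable (return statement)
  L3: DEAD (after return at L2)
  L4: DEAD (after return at L2)
  L5: DEAD (after return at L2)
  L6: DEAD (after return at L2)
Return at L2, total lines = 6
Dead lines: L3 through L6
Count: 4

4


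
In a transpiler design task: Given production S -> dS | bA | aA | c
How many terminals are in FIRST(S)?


Production: S -> dS | bA | aA | c
Examining each alternative for leading terminals:
  S -> dS : first terminal = 'd'
  S -> bA : first terminal = 'b'
  S -> aA : first terminal = 'a'
  S -> c : first terminal = 'c'
FIRST(S) = {a, b, c, d}
Count: 4

4


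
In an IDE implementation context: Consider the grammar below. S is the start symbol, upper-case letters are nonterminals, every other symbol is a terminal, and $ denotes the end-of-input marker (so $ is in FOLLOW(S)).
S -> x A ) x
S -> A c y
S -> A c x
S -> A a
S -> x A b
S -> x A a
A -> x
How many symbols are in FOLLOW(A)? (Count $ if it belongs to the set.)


S is the start symbol and does not occur in any rule body, so FOLLOW(S) = {$}.
Examining every occurrence of A in a rule body:
  S -> x A ) x : A is followed by terminal ')' -> add ')'
  S -> A c y : A is followed by terminal 'c' -> add 'c'
  S -> A c x : A is followed by terminal 'c' -> add 'c' (already in the set)
  S -> A a : A is followed by terminal 'a' -> add 'a'
  S -> x A b : A is followed by terminal 'b' -> add 'b'
  S -> x A a : A is followed by terminal 'a' -> add 'a' (already in the set)
  A -> x : A does not occur in the body -> contributes nothing
FOLLOW(A) = {), a, b, c}
Count: 4

4


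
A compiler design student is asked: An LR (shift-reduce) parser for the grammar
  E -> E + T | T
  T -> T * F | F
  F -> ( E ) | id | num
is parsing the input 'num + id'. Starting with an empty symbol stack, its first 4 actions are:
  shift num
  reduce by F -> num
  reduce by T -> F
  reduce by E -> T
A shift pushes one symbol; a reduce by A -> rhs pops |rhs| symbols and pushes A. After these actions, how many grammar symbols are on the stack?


Tracking the symbol stack through each action:
  Action 1: shift 'num' : push -> stack = [num] (size 1)
  Action 2: reduce by F -> num : pop 1, push F -> stack = [F] (size 1)
  Action 3: reduce by T -> F : pop 1, push T -> stack = [T] (size 1)
  Action 4: reduce by E -> T : pop 1, push E -> stack = [E] (size 1)
Final stack size: 1

1


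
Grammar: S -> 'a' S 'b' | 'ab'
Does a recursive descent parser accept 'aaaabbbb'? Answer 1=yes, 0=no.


Grammar accepts strings of the form a^n b^n (n >= 1)
Word: 'aaaabbbb'
Counting: 4 a's and 4 b's
Check: 4 == 4? Yes
Derivation (S -> aSb applied 3 time(s), then S -> ab): S => aSb => aaSbb => aaaSbbb => aaaabbbb
Accepted

1


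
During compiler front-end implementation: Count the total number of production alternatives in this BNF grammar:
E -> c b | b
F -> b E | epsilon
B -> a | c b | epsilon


Counting alternatives per rule:
  E: 2 alternative(s)
  F: 2 alternative(s)
  B: 3 alternative(s)
Sum: 2 + 2 + 3 = 7

7


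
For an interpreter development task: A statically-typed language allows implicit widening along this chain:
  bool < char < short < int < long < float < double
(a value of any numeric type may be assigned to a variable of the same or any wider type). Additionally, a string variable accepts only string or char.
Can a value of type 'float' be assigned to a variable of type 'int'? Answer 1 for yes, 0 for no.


Target variable type: int
Source value type: float
Numeric ranks: float=5, int=3
Widening allowed iff rank(source) <= rank(target): 5 <= 3? No
Result: 0

0


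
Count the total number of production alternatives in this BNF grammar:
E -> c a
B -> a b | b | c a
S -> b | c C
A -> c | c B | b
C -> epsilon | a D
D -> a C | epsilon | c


Counting alternatives per rule:
  E: 1 alternative(s)
  B: 3 alternative(s)
  S: 2 alternative(s)
  A: 3 alternative(s)
  C: 2 alternative(s)
  D: 3 alternative(s)
Sum: 1 + 3 + 2 + 3 + 2 + 3 = 14

14


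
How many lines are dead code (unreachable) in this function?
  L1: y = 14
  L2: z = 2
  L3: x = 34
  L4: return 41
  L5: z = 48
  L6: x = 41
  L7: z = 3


Analyzing control flow:
  L1: reachable (before return)
  L2: reachable (before return)
  L3: reachable (before return)
  L4: reachable (return statement)
  L5: DEAD (after return at L4)
  L6: DEAD (after return at L4)
  L7: DEAD (after return at L4)
Return at L4, total lines = 7
Dead lines: L5 through L7
Count: 3

3


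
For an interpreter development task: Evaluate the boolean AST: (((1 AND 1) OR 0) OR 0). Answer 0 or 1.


Step 1: Evaluate inner node
  1 AND 1 = 1
Step 2: Evaluate next node
  1 OR 0 = 1
Step 3: Evaluate root node
  1 OR 0 = 1

1


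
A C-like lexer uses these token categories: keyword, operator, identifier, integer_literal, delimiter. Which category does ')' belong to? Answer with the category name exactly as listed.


Token: ')'
Checking categories:
  identifier: no
  integer_literal: no
  operator: no
  keyword: no
  delimiter: YES
Category: delimiter

delimiter


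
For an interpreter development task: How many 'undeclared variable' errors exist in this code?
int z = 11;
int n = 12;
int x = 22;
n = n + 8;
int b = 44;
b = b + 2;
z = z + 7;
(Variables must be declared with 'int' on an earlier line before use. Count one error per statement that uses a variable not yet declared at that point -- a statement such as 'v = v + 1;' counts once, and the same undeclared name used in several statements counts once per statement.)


Scanning code line by line:
  Line 1: declare 'z' -> declared = ['z']
  Line 2: declare 'n' -> declared = ['n', 'z']
  Line 3: declare 'x' -> declared = ['n', 'x', 'z']
  Line 4: use 'n' -> OK (declared)
  Line 5: declare 'b' -> declared = ['b', 'n', 'x', 'z']
  Line 6: use 'b' -> OK (declared)
  Line 7: use 'z' -> OK (declared)
Total undeclared variable errors: 0

0


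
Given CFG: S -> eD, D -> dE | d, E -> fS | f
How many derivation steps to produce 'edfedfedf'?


Grammar: S -> eD, D -> dE | d, E -> fS | f
Deriving 'edfedfedf':
Step 1: S -> eD => eD
Step 2: D -> dE => edE
Step 3: E -> fS => edfS
Step 4: S -> eD => edfeD
Step 5: D -> dE => edfedE
Step 6: E -> fS => edfedfS
Step 7: S -> eD => edfedfeD
Step 8: D -> dE => edfedfedE
Step 9: E -> f => edfedfedf
Total derivation steps: 9

9


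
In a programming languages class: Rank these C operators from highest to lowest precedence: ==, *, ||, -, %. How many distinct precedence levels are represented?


Looking up precedence for each operator:
  == -> precedence 3
  * -> precedence 6
  || -> precedence 1
  - -> precedence 5
  % -> precedence 6
Sorted highest to lowest: *, %, -, ==, ||
Distinct precedence values: [6, 5, 3, 1]
Number of distinct levels: 4

4


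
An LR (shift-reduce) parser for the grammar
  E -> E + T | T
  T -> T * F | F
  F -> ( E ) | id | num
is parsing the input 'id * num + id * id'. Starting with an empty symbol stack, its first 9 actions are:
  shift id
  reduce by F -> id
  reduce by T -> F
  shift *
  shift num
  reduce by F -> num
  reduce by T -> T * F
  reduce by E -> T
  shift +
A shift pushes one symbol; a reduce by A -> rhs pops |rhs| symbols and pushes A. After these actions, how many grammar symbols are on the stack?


Tracking the symbol stack through each action:
  Action 1: shift 'id' : push -> stack = [id] (size 1)
  Action 2: reduce by F -> id : pop 1, push F -> stack = [F] (size 1)
  Action 3: reduce by T -> F : pop 1, push T -> stack = [T] (size 1)
  Action 4: shift '*' : push -> stack = [T, *] (size 2)
  Action 5: shift 'num' : push -> stack = [T, *, num] (size 3)
  Action 6: reduce by F -> num : pop 1, push F -> stack = [T, *, F] (size 3)
  Action 7: reduce by T -> T * F : pop 3, push T -> stack = [T] (size 1)
  Action 8: reduce by E -> T : pop 1, push E -> stack = [E] (size 1)
  Action 9: shift '+' : push -> stack = [E, +] (size 2)
Final stack size: 2

2


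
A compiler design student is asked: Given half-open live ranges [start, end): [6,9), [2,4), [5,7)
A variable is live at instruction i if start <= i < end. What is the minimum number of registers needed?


Live ranges:
  Var0: [6, 9)
  Var1: [2, 4)
  Var2: [5, 7)
Sweep-line events (position, delta, active):
  pos=2 start -> active=1
  pos=4 end -> active=0
  pos=5 start -> active=1
  pos=6 start -> active=2
  pos=7 end -> active=1
  pos=9 end -> active=0
Maximum simultaneous active: 2
Minimum registers needed: 2

2


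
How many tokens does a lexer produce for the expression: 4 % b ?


Scanning '4 % b'
Token 1: '4' -> integer_literal
Token 2: '%' -> operator
Token 3: 'b' -> identifier
Total tokens: 3

3


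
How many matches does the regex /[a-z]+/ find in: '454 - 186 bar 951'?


Pattern: /[a-z]+/ (identifiers)
Input: '454 - 186 bar 951'
Scanning for matches:
  Match 1: 'bar'
Total matches: 1

1


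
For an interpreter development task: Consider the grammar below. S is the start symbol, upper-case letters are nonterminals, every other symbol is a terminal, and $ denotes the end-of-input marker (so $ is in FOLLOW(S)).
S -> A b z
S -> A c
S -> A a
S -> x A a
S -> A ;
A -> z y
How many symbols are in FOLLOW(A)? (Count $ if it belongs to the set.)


S is the start symbol and does not occur in any rule body, so FOLLOW(S) = {$}.
Examining every occurrence of A in a rule body:
  S -> A b z : A is followed by terminal 'b' -> add 'b'
  S -> A c : A is followed by terminal 'c' -> add 'c'
  S -> A a : A is followed by terminal 'a' -> add 'a'
  S -> x A a : A is followed by terminal 'a' -> add 'a' (already in the set)
  S -> A ; : A is followed by terminal ';' -> add ';'
  A -> z y : A does not occur in the body -> contributes nothing
FOLLOW(A) = {;, a, b, c}
Count: 4

4


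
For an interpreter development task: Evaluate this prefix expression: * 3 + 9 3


Parsing prefix expression: * 3 + 9 3
Step 1: Innermost operation '+ 9 3'
  9 + 3 = 12
Step 2: Outer operation '* 3 [12]'
  3 * 12 = 36

36


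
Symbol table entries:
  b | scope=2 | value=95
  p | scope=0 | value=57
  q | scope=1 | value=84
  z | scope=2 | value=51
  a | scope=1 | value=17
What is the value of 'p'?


Searching symbol table for 'p':
  b | scope=2 | value=95
  p | scope=0 | value=57 <- MATCH
  q | scope=1 | value=84
  z | scope=2 | value=51
  a | scope=1 | value=17
Found 'p' at scope 0 with value 57

57


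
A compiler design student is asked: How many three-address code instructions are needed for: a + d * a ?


Expression: a + d * a
Generating three-address code (respecting * over +/- precedence):
  Instruction 1: t1 = d * a
  Instruction 2: t2 = a + t1
Total instructions: 2

2


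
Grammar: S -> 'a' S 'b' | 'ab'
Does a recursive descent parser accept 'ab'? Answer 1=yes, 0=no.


Grammar accepts strings of the form a^n b^n (n >= 1)
Word: 'ab'
Counting: 1 a's and 1 b's
Check: 1 == 1? Yes
Derivation (S -> aSb applied 0 time(s), then S -> ab): S => ab
Accepted

1


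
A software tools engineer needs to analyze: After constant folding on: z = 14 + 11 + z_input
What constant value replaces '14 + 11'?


Identifying constant sub-expression:
  Original: z = 14 + 11 + z_input
  14 and 11 are both compile-time constants
  Evaluating: 14 + 11 = 25
  After folding: z = 25 + z_input

25


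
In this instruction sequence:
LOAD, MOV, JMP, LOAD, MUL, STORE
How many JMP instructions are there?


Scanning instruction sequence for JMP:
  Position 1: LOAD
  Position 2: MOV
  Position 3: JMP <- MATCH
  Position 4: LOAD
  Position 5: MUL
  Position 6: STORE
Matches at positions: [3]
Total JMP count: 1

1


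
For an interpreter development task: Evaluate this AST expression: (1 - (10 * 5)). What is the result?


Expression: (1 - (10 * 5))
Evaluating step by step:
  10 * 5 = 50
  1 - 50 = -49
Result: -49

-49


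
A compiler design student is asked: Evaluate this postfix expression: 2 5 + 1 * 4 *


Processing tokens left to right:
Push 2, Push 5
Pop 2 and 5, compute 2 + 5 = 7, push 7
Push 1
Pop 7 and 1, compute 7 * 1 = 7, push 7
Push 4
Pop 7 and 4, compute 7 * 4 = 28, push 28
Stack result: 28

28


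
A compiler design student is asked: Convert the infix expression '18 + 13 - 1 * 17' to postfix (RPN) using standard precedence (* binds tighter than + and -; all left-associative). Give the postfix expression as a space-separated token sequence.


Applying the shunting-yard algorithm:
  Operand 18 -> output
  Push '+' onto operator stack -> op-stack: [+]
  Operand 13 -> output
  See '-' (prec 1); top '+' (prec 1) >= it -> pop '+' to output
  Push '-' onto operator stack -> op-stack: [-]
  Operand 1 -> output
  Push '*' onto operator stack -> op-stack: [-, *]
  Operand 17 -> output
  End of input: pop '*' to output
  End of input: pop '-' to output
Postfix result: 18 13 + 1 17 * -

18 13 + 1 17 * -


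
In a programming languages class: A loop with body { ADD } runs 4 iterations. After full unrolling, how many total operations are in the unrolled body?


Loop body operations: ADD (1 op per iteration)
Unrolling 4 iterations:
  Iteration 1: ADD (1 ops)
  Iteration 2: ADD (1 ops)
  Iteration 3: ADD (1 ops)
  Iteration 4: ADD (1 ops)
Total: 4 iterations * 1 ops/iter = 4 operations

4


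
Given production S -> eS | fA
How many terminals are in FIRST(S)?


Production: S -> eS | fA
Examining each alternative for leading terminals:
  S -> eS : first terminal = 'e'
  S -> fA : first terminal = 'f'
FIRST(S) = {e, f}
Count: 2

2


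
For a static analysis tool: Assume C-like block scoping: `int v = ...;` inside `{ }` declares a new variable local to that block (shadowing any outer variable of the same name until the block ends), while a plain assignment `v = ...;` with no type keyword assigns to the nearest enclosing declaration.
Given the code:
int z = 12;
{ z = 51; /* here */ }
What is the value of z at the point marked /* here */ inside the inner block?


Analyzing scoping rules:
Outer scope: declares z = 12
Inner block: 'z = 51;' has no type keyword, so it is an assignment to the outer z (no shadowing)
Inside the block, after the assignment -> 51
Result: 51

51


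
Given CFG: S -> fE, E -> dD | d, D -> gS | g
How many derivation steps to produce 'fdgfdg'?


Grammar: S -> fE, E -> dD | d, D -> gS | g
Deriving 'fdgfdg':
Step 1: S -> fE => fE
Step 2: E -> dD => fdD
Step 3: D -> gS => fdgS
Step 4: S -> fE => fdgfE
Step 5: E -> dD => fdgfdD
Step 6: D -> g => fdgfdg
Total derivation steps: 6

6


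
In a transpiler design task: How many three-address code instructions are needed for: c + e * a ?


Expression: c + e * a
Generating three-address code (respecting * over +/- precedence):
  Instruction 1: t1 = e * a
  Instruction 2: t2 = c + t1
Total instructions: 2

2


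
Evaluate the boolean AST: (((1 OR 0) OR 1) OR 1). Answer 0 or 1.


Step 1: Evaluate inner node
  1 OR 0 = 1
Step 2: Evaluate next node
  1 OR 1 = 1
Step 3: Evaluate root node
  1 OR 1 = 1

1


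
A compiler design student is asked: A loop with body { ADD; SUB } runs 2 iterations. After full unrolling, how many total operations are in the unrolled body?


Loop body operations: ADD, SUB (2 ops per iteration)
Unrolling 2 iterations:
  Iteration 1: ADD, SUB (2 ops)
  Iteration 2: ADD, SUB (2 ops)
Total: 2 iterations * 2 ops/iter = 4 operations

4


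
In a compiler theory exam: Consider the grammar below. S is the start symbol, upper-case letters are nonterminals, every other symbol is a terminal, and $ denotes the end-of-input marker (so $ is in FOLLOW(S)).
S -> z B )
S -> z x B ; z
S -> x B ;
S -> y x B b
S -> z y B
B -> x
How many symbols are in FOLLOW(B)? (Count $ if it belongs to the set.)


S is the start symbol and does not occur in any rule body, so FOLLOW(S) = {$}.
Examining every occurrence of B in a rule body:
  S -> z B ) : B is followed by terminal ')' -> add ')'
  S -> z x B ; z : B is followed by terminal ';' -> add ';'
  S -> x B ; : B is followed by terminal ';' -> add ';' (already in the set)
  S -> y x B b : B is followed by terminal 'b' -> add 'b'
  S -> z y B : B is at the right end -> add FOLLOW(S) = {$}
  B -> x : B does not occur in the body -> contributes nothing
FOLLOW(B) = {), ;, b, $}
Count: 4

4


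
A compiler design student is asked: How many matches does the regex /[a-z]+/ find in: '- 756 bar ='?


Pattern: /[a-z]+/ (identifiers)
Input: '- 756 bar ='
Scanning for matches:
  Match 1: 'bar'
Total matches: 1

1


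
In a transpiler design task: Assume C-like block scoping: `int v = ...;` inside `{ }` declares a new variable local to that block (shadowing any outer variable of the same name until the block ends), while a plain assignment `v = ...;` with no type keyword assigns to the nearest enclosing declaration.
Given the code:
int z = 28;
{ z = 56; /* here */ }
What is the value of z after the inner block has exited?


Analyzing scoping rules:
Outer scope: declares z = 28
Inner block: 'z = 56;' has no type keyword, so it is an assignment to the outer z (no shadowing)
The assignment changed the outer variable itself, so the new value persists after the block -> 56
Result: 56

56


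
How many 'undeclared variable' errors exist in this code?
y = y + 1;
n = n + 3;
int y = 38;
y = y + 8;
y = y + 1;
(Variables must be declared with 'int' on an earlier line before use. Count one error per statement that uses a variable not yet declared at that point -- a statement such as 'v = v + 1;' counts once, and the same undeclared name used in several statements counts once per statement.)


Scanning code line by line:
  Line 1: use 'y' -> ERROR (undeclared)
  Line 2: use 'n' -> ERROR (undeclared)
  Line 3: declare 'y' -> declared = ['y']
  Line 4: use 'y' -> OK (declared)
  Line 5: use 'y' -> OK (declared)
Total undeclared variable errors: 2

2


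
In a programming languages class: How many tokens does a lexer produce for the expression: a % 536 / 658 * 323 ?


Scanning 'a % 536 / 658 * 323'
Token 1: 'a' -> identifier
Token 2: '%' -> operator
Token 3: '536' -> integer_literal
Token 4: '/' -> operator
Token 5: '658' -> integer_literal
Token 6: '*' -> operator
Token 7: '323' -> integer_literal
Total tokens: 7

7


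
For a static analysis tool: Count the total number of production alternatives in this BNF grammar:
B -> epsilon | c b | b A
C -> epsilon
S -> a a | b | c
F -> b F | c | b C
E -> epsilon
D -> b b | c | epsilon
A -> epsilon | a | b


Counting alternatives per rule:
  B: 3 alternative(s)
  C: 1 alternative(s)
  S: 3 alternative(s)
  F: 3 alternative(s)
  E: 1 alternative(s)
  D: 3 alternative(s)
  A: 3 alternative(s)
Sum: 3 + 1 + 3 + 3 + 1 + 3 + 3 = 17

17


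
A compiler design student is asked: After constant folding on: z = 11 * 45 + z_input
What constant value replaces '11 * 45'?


Identifying constant sub-expression:
  Original: z = 11 * 45 + z_input
  11 and 45 are both compile-time constants
  Evaluating: 11 * 45 = 495
  After folding: z = 495 + z_input

495


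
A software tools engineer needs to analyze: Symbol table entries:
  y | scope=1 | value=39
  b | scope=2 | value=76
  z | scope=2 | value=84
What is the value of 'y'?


Searching symbol table for 'y':
  y | scope=1 | value=39 <- MATCH
  b | scope=2 | value=76
  z | scope=2 | value=84
Found 'y' at scope 1 with value 39

39


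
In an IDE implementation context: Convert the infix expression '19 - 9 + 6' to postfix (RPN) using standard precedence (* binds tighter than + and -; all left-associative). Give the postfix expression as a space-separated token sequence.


Applying the shunting-yard algorithm:
  Operand 19 -> output
  Push '-' onto operator stack -> op-stack: [-]
  Operand 9 -> output
  See '+' (prec 1); top '-' (prec 1) >= it -> pop '-' to output
  Push '+' onto operator stack -> op-stack: [+]
  Operand 6 -> output
  End of input: pop '+' to output
Postfix result: 19 9 - 6 +

19 9 - 6 +


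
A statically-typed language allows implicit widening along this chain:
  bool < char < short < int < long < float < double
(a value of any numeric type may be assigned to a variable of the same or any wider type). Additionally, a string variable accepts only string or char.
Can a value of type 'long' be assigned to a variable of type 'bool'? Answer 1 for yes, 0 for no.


Target variable type: bool
Source value type: long
Numeric ranks: long=4, bool=0
Widening allowed iff rank(source) <= rank(target): 4 <= 0? No
Result: 0

0


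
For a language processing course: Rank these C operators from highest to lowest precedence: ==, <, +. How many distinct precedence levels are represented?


Looking up precedence for each operator:
  == -> precedence 3
  < -> precedence 4
  + -> precedence 5
Sorted highest to lowest: +, <, ==
Distinct precedence values: [5, 4, 3]
Number of distinct levels: 3

3


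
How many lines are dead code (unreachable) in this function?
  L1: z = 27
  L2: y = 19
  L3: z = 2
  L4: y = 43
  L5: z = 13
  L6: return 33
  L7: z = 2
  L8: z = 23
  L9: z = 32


Analyzing control flow:
  L1: reachable (before return)
  L2: reachable (before return)
  L3: reachable (before return)
  L4: reachable (before return)
  L5: reachable (before return)
  L6: reachable (return statement)
  L7: DEAD (after return at L6)
  L8: DEAD (after return at L6)
  L9: DEAD (after return at L6)
Return at L6, total lines = 9
Dead lines: L7 through L9
Count: 3

3


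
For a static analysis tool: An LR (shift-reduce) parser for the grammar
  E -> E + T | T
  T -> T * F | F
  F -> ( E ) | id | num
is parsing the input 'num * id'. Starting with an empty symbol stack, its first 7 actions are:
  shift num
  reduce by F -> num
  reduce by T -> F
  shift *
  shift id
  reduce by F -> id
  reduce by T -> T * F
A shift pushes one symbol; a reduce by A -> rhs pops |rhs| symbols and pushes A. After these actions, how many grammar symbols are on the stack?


Tracking the symbol stack through each action:
  Action 1: shift 'num' : push -> stack = [num] (size 1)
  Action 2: reduce by F -> num : pop 1, push F -> stack = [F] (size 1)
  Action 3: reduce by T -> F : pop 1, push T -> stack = [T] (size 1)
  Action 4: shift '*' : push -> stack = [T, *] (size 2)
  Action 5: shift 'id' : push -> stack = [T, *, id] (size 3)
  Action 6: reduce by F -> id : pop 1, push F -> stack = [T, *, F] (size 3)
  Action 7: reduce by T -> T * F : pop 3, push T -> stack = [T] (size 1)
Final stack size: 1

1


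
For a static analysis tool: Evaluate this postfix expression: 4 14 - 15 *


Processing tokens left to right:
Push 4, Push 14
Pop 4 and 14, compute 4 - 14 = -10, push -10
Push 15
Pop -10 and 15, compute -10 * 15 = -150, push -150
Stack result: -150

-150


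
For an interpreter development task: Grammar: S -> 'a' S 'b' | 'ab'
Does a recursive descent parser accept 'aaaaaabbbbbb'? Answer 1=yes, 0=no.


Grammar accepts strings of the form a^n b^n (n >= 1)
Word: 'aaaaaabbbbbb'
Counting: 6 a's and 6 b's
Check: 6 == 6? Yes
Derivation (S -> aSb applied 5 time(s), then S -> ab): S => aSb => aaSbb => aaaSbbb => aaaaSbbbb => aaaaaSbbbbb => aaaaaabbbbbb
Accepted

1


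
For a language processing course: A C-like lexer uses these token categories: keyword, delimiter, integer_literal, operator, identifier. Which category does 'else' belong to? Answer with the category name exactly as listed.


Token: 'else'
Checking categories:
  identifier: no
  integer_literal: no
  operator: no
  keyword: YES
  delimiter: no
Category: keyword

keyword


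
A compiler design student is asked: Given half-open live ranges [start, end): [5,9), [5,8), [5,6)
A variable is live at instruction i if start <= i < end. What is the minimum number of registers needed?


Live ranges:
  Var0: [5, 9)
  Var1: [5, 8)
  Var2: [5, 6)
Sweep-line events (position, delta, active):
  pos=5 start -> active=1
  pos=5 start -> active=2
  pos=5 start -> active=3
  pos=6 end -> active=2
  pos=8 end -> active=1
  pos=9 end -> active=0
Maximum simultaneous active: 3
Minimum registers needed: 3

3


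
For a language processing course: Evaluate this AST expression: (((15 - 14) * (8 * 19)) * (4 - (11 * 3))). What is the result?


Expression: (((15 - 14) * (8 * 19)) * (4 - (11 * 3)))
Evaluating step by step:
  15 - 14 = 1
  8 * 19 = 152
  1 * 152 = 152
  11 * 3 = 33
  4 - 33 = -29
  152 * -29 = -4408
Result: -4408

-4408


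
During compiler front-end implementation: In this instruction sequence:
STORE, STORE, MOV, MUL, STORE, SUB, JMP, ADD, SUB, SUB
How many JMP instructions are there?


Scanning instruction sequence for JMP:
  Position 1: STORE
  Position 2: STORE
  Position 3: MOV
  Position 4: MUL
  Position 5: STORE
  Position 6: SUB
  Position 7: JMP <- MATCH
  Position 8: ADD
  Position 9: SUB
  Position 10: SUB
Matches at positions: [7]
Total JMP count: 1

1


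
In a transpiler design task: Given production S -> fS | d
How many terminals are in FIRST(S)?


Production: S -> fS | d
Examining each alternative for leading terminals:
  S -> fS : first terminal = 'f'
  S -> d : first terminal = 'd'
FIRST(S) = {d, f}
Count: 2

2


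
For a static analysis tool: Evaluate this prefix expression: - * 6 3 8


Parsing prefix expression: - * 6 3 8
Step 1: Innermost operation '* 6 3'
  6 * 3 = 18
Step 2: Outer operation '- [18] 8'
  18 - 8 = 10

10


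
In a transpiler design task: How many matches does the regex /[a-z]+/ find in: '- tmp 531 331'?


Pattern: /[a-z]+/ (identifiers)
Input: '- tmp 531 331'
Scanning for matches:
  Match 1: 'tmp'
Total matches: 1

1


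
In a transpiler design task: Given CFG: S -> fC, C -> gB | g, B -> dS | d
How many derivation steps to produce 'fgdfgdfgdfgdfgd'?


Grammar: S -> fC, C -> gB | g, B -> dS | d
Deriving 'fgdfgdfgdfgdfgd':
Step 1: S -> fC => fC
Step 2: C -> gB => fgB
Step 3: B -> dS => fgdS
Step 4: S -> fC => fgdfC
Step 5: C -> gB => fgdfgB
Step 6: B -> dS => fgdfgdS
Step 7: S -> fC => fgdfgdfC
Step 8: C -> gB => fgdfgdfgB
Step 9: B -> dS => fgdfgdfgdS
Step 10: S -> fC => fgdfgdfgdfC
Step 11: C -> gB => fgdfgdfgdfgB
Step 12: B -> dS => fgdfgdfgdfgdS
Step 13: S -> fC => fgdfgdfgdfgdfC
Step 14: C -> gB => fgdfgdfgdfgdfgB
Step 15: B -> d => fgdfgdfgdfgdfgd
Total derivation steps: 15

15


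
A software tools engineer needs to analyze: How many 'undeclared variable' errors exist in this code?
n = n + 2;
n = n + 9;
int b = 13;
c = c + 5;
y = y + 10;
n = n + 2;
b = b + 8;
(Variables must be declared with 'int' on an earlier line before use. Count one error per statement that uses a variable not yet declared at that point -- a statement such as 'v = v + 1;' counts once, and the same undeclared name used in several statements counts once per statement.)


Scanning code line by line:
  Line 1: use 'n' -> ERROR (undeclared)
  Line 2: use 'n' -> ERROR (undeclared)
  Line 3: declare 'b' -> declared = ['b']
  Line 4: use 'c' -> ERROR (undeclared)
  Line 5: use 'y' -> ERROR (undeclared)
  Line 6: use 'n' -> ERROR (undeclared)
  Line 7: use 'b' -> OK (declared)
Total undeclared variable errors: 5

5


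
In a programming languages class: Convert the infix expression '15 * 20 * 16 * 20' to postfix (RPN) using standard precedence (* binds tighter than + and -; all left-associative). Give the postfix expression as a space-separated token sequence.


Applying the shunting-yard algorithm:
  Operand 15 -> output
  Push '*' onto operator stack -> op-stack: [*]
  Operand 20 -> output
  See '*' (prec 2); top '*' (prec 2) >= it -> pop '*' to output
  Push '*' onto operator stack -> op-stack: [*]
  Operand 16 -> output
  See '*' (prec 2); top '*' (prec 2) >= it -> pop '*' to output
  Push '*' onto operator stack -> op-stack: [*]
  Operand 20 -> output
  End of input: pop '*' to output
Postfix result: 15 20 * 16 * 20 *

15 20 * 16 * 20 *


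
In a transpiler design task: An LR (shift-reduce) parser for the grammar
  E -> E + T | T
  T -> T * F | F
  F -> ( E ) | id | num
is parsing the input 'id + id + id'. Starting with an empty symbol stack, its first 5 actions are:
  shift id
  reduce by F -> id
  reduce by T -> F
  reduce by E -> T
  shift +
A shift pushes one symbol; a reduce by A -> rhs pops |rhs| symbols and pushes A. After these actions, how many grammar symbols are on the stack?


Tracking the symbol stack through each action:
  Action 1: shift 'id' : push -> stack = [id] (size 1)
  Action 2: reduce by F -> id : pop 1, push F -> stack = [F] (size 1)
  Action 3: reduce by T -> F : pop 1, push T -> stack = [T] (size 1)
  Action 4: reduce by E -> T : pop 1, push E -> stack = [E] (size 1)
  Action 5: shift '+' : push -> stack = [E, +] (size 2)
Final stack size: 2

2


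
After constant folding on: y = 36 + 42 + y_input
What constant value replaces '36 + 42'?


Identifying constant sub-expression:
  Original: y = 36 + 42 + y_input
  36 and 42 are both compile-time constants
  Evaluating: 36 + 42 = 78
  After folding: y = 78 + y_input

78


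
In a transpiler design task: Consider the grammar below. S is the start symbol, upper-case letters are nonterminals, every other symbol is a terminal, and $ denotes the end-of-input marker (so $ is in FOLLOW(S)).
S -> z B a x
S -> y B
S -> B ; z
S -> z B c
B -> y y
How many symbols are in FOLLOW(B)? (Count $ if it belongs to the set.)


S is the start symbol and does not occur in any rule body, so FOLLOW(S) = {$}.
Examining every occurrence of B in a rule body:
  S -> z B a x : B is followed by terminal 'a' -> add 'a'
  S -> y B : B is at the right end -> add FOLLOW(S) = {$}
  S -> B ; z : B is followed by terminal ';' -> add ';'
  S -> z B c : B is followed by terminal 'c' -> add 'c'
  B -> y y : B does not occur in the body -> contributes nothing
FOLLOW(B) = {;, a, c, $}
Count: 4

4


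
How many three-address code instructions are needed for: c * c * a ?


Expression: c * c * a
Generating three-address code (respecting * over +/- precedence):
  Instruction 1: t1 = c * c
  Instruction 2: t2 = t1 * a
Total instructions: 2

2


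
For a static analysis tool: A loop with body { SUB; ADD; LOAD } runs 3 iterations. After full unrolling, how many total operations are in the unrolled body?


Loop body operations: SUB, ADD, LOAD (3 ops per iteration)
Unrolling 3 iterations:
  Iteration 1: SUB, ADD, LOAD (3 ops)
  Iteration 2: SUB, ADD, LOAD (3 ops)
  Iteration 3: SUB, ADD, LOAD (3 ops)
Total: 3 iterations * 3 ops/iter = 9 operations

9


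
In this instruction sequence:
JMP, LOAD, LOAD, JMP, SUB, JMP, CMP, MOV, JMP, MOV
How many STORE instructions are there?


Scanning instruction sequence for STORE:
  Position 1: JMP
  Position 2: LOAD
  Position 3: LOAD
  Position 4: JMP
  Position 5: SUB
  Position 6: JMP
  Position 7: CMP
  Position 8: MOV
  Position 9: JMP
  Position 10: MOV
Matches at positions: []
Total STORE count: 0

0


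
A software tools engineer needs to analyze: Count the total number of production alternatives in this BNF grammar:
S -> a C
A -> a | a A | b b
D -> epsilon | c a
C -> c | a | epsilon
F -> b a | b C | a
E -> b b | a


Counting alternatives per rule:
  S: 1 alternative(s)
  A: 3 alternative(s)
  D: 2 alternative(s)
  C: 3 alternative(s)
  F: 3 alternative(s)
  E: 2 alternative(s)
Sum: 1 + 3 + 2 + 3 + 3 + 2 = 14

14


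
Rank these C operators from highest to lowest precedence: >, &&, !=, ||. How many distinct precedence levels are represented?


Looking up precedence for each operator:
  > -> precedence 4
  && -> precedence 2
  != -> precedence 3
  || -> precedence 1
Sorted highest to lowest: >, !=, &&, ||
Distinct precedence values: [4, 3, 2, 1]
Number of distinct levels: 4

4


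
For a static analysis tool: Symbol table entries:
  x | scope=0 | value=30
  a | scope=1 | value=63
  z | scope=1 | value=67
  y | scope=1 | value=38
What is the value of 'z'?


Searching symbol table for 'z':
  x | scope=0 | value=30
  a | scope=1 | value=63
  z | scope=1 | value=67 <- MATCH
  y | scope=1 | value=38
Found 'z' at scope 1 with value 67

67


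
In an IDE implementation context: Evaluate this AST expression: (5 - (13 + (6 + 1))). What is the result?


Expression: (5 - (13 + (6 + 1)))
Evaluating step by step:
  6 + 1 = 7
  13 + 7 = 20
  5 - 20 = -15
Result: -15

-15


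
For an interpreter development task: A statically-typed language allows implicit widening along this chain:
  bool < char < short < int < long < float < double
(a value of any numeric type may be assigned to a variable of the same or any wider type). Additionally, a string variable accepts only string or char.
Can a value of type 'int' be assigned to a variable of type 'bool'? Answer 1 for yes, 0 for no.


Target variable type: bool
Source value type: int
Numeric ranks: int=3, bool=0
Widening allowed iff rank(source) <= rank(target): 3 <= 0? No
Result: 0

0


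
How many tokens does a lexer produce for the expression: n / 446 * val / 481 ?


Scanning 'n / 446 * val / 481'
Token 1: 'n' -> identifier
Token 2: '/' -> operator
Token 3: '446' -> integer_literal
Token 4: '*' -> operator
Token 5: 'val' -> identifier
Token 6: '/' -> operator
Token 7: '481' -> integer_literal
Total tokens: 7

7


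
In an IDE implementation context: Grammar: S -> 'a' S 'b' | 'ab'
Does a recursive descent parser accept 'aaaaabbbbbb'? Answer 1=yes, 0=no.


Grammar accepts strings of the form a^n b^n (n >= 1)
Word: 'aaaaabbbbbb'
Counting: 5 a's and 6 b's
Check: 5 == 6? No
Mismatch: a-count != b-count
Rejected

0


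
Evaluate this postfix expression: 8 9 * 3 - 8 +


Processing tokens left to right:
Push 8, Push 9
Pop 8 and 9, compute 8 * 9 = 72, push 72
Push 3
Pop 72 and 3, compute 72 - 3 = 69, push 69
Push 8
Pop 69 and 8, compute 69 + 8 = 77, push 77
Stack result: 77

77


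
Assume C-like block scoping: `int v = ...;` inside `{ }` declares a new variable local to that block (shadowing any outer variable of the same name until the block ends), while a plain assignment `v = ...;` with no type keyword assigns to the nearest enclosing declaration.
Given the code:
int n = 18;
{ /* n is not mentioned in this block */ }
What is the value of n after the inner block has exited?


Analyzing scoping rules:
Outer scope: declares n = 18
Inner block: n is neither redeclared nor assigned -> unchanged
After the block -> 18
Result: 18

18


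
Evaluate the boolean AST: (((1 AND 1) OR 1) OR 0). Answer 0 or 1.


Step 1: Evaluate inner node
  1 AND 1 = 1
Step 2: Evaluate next node
  1 OR 1 = 1
Step 3: Evaluate root node
  1 OR 0 = 1

1


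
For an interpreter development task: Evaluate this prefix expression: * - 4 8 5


Parsing prefix expression: * - 4 8 5
Step 1: Innermost operation '- 4 8'
  4 - 8 = -4
Step 2: Outer operation '* [-4] 5'
  -4 * 5 = -20

-20
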